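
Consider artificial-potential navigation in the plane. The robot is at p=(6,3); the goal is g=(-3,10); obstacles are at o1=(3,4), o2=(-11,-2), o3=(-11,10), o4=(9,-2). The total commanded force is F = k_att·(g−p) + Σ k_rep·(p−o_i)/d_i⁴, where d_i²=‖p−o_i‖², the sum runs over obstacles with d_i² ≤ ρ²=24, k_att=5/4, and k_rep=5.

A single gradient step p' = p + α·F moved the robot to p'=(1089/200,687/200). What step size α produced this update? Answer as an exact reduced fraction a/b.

α = 1/20

F_att = 5/4·(g−p) = 5/4·(-9,7) = (-11.2500,8.7500)
o1: d²=10 ≤ ρ²=24; F_rep = 5·(3,-1)/10² = (0.1500,-0.0500)
o2: d²=314 > ρ²=24 → inactive
o3: d²=338 > ρ²=24 → inactive
o4: d²=34 > ρ²=24 → inactive
F = F_att + ΣF_rep = (-11.1000,8.7000)
Δp = p'−p = (-0.5550,0.4350); α = Δx/Fx = (-111/200) / (-111/10) = 1/20
check: Δy/Fy = (87/200) / (87/10) = 1/20 ✓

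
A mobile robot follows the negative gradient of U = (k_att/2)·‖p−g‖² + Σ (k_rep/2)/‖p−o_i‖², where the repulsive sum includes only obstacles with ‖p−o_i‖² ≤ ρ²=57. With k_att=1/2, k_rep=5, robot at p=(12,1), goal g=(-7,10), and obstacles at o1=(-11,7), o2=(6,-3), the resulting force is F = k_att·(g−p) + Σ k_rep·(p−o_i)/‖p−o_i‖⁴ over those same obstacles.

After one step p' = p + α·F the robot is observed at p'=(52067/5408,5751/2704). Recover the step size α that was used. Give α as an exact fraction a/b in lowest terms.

F_att = 1/2·(g−p) = 1/2·(-19,9) = (-9.5000,4.5000)
o1: d²=565 > ρ²=57 → inactive
o2: d²=52 ≤ ρ²=57; F_rep = 5·(6,4)/52² = (0.0111,0.0074)
F = F_att + ΣF_rep = (-9.4889,4.5074)
Δp = p'−p = (-2.3722,1.1268); α = Δx/Fx = (-12829/5408) / (-12829/1352) = 1/4
check: Δy/Fy = (3047/2704) / (3047/676) = 1/4 ✓

α = 1/4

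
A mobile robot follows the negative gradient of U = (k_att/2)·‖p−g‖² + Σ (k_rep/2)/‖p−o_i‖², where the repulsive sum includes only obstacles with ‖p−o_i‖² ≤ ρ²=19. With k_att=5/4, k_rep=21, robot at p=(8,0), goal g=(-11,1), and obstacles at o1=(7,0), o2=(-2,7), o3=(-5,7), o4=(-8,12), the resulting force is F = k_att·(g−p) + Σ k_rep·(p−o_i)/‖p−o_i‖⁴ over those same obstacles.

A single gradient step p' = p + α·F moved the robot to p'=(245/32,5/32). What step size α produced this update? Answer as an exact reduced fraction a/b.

α = 1/8

F_att = 5/4·(g−p) = 5/4·(-19,1) = (-23.7500,1.2500)
o1: d²=1 ≤ ρ²=19; F_rep = 21·(1,0)/1² = (21.0000,0.0000)
o2: d²=149 > ρ²=19 → inactive
o3: d²=218 > ρ²=19 → inactive
o4: d²=400 > ρ²=19 → inactive
F = F_att + ΣF_rep = (-2.7500,1.2500)
Δp = p'−p = (-0.3438,0.1562); α = Δx/Fx = (-11/32) / (-11/4) = 1/8
check: Δy/Fy = (5/32) / (5/4) = 1/8 ✓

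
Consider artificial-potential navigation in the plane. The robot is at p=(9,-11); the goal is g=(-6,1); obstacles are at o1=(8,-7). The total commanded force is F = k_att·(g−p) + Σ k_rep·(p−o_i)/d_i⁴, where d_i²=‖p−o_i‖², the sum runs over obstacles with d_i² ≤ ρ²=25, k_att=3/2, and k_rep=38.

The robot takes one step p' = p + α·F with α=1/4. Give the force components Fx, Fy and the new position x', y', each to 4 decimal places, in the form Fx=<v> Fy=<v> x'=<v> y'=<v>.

F_att = 3/2·(g−p) = 3/2·(-15,12) = (-22.5000,18.0000)
o1: d²=17 ≤ ρ²=25; F_rep = 38·(1,-4)/17² = (0.1315,-0.5260)
F = F_att + ΣF_rep = (-22.3685,17.4740)
p' = p + 1/4·F = (3.4079,-6.6315)

Fx=-22.3685 Fy=17.4740 x'=3.4079 y'=-6.6315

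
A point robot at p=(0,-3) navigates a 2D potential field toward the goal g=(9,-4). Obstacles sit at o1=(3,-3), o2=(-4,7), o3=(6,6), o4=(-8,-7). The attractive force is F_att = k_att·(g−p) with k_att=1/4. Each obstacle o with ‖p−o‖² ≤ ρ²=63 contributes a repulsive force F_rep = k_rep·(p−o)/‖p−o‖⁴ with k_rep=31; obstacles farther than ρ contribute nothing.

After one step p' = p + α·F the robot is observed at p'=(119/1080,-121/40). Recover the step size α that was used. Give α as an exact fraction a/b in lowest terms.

α = 1/10

F_att = 1/4·(g−p) = 1/4·(9,-1) = (2.2500,-0.2500)
o1: d²=9 ≤ ρ²=63; F_rep = 31·(-3,0)/9² = (-1.1481,0.0000)
o2: d²=116 > ρ²=63 → inactive
o3: d²=117 > ρ²=63 → inactive
o4: d²=80 > ρ²=63 → inactive
F = F_att + ΣF_rep = (1.1019,-0.2500)
Δp = p'−p = (0.1102,-0.0250); α = Δx/Fx = (119/1080) / (119/108) = 1/10
check: Δy/Fy = (-1/40) / (-1/4) = 1/10 ✓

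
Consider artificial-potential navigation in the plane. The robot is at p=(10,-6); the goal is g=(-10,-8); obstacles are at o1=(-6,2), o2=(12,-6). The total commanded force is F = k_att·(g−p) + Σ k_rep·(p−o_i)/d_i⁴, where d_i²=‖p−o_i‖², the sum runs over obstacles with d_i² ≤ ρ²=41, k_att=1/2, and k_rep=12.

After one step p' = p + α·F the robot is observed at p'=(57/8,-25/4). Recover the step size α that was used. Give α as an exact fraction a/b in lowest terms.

F_att = 1/2·(g−p) = 1/2·(-20,-2) = (-10.0000,-1.0000)
o1: d²=320 > ρ²=41 → inactive
o2: d²=4 ≤ ρ²=41; F_rep = 12·(-2,0)/4² = (-1.5000,0.0000)
F = F_att + ΣF_rep = (-11.5000,-1.0000)
Δp = p'−p = (-2.8750,-0.2500); α = Δx/Fx = (-23/8) / (-23/2) = 1/4
check: Δy/Fy = (-1/4) / (-1) = 1/4 ✓

α = 1/4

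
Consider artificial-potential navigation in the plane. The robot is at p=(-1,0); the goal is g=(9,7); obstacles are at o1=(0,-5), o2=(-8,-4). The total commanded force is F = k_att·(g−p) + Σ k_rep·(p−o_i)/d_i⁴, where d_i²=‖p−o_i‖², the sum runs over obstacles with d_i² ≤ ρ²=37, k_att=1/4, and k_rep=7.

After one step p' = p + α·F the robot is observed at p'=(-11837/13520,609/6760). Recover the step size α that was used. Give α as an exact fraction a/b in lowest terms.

F_att = 1/4·(g−p) = 1/4·(10,7) = (2.5000,1.7500)
o1: d²=26 ≤ ρ²=37; F_rep = 7·(-1,5)/26² = (-0.0104,0.0518)
o2: d²=65 > ρ²=37 → inactive
F = F_att + ΣF_rep = (2.4896,1.8018)
Δp = p'−p = (0.1245,0.0901); α = Δx/Fx = (1683/13520) / (1683/676) = 1/20
check: Δy/Fy = (609/6760) / (609/338) = 1/20 ✓

α = 1/20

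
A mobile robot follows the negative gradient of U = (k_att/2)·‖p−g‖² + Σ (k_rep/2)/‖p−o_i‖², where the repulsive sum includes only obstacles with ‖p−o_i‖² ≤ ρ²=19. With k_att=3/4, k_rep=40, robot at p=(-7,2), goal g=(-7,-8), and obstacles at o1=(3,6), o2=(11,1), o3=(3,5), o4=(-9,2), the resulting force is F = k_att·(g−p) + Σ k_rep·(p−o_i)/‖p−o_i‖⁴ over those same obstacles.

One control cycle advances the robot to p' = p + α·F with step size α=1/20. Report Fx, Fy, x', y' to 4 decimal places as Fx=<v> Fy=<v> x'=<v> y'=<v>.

F_att = 3/4·(g−p) = 3/4·(0,-10) = (0.0000,-7.5000)
o1: d²=116 > ρ²=19 → inactive
o2: d²=325 > ρ²=19 → inactive
o3: d²=109 > ρ²=19 → inactive
o4: d²=4 ≤ ρ²=19; F_rep = 40·(2,0)/4² = (5.0000,0.0000)
F = F_att + ΣF_rep = (5.0000,-7.5000)
p' = p + 1/20·F = (-6.7500,1.6250)

Fx=5.0000 Fy=-7.5000 x'=-6.7500 y'=1.6250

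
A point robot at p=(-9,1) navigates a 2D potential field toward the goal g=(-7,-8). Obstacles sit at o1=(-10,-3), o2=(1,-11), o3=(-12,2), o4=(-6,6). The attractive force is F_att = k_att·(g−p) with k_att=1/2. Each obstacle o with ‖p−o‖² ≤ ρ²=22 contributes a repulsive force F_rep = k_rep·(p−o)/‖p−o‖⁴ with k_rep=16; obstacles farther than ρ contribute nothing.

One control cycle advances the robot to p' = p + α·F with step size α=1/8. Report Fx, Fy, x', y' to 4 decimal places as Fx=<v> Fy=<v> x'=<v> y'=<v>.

Fx=1.5354 Fy=-4.4385 x'=-8.8081 y'=0.4452

F_att = 1/2·(g−p) = 1/2·(2,-9) = (1.0000,-4.5000)
o1: d²=17 ≤ ρ²=22; F_rep = 16·(1,4)/17² = (0.0554,0.2215)
o2: d²=244 > ρ²=22 → inactive
o3: d²=10 ≤ ρ²=22; F_rep = 16·(3,-1)/10² = (0.4800,-0.1600)
o4: d²=34 > ρ²=22 → inactive
F = F_att + ΣF_rep = (1.5354,-4.4385)
p' = p + 1/8·F = (-8.8081,0.4452)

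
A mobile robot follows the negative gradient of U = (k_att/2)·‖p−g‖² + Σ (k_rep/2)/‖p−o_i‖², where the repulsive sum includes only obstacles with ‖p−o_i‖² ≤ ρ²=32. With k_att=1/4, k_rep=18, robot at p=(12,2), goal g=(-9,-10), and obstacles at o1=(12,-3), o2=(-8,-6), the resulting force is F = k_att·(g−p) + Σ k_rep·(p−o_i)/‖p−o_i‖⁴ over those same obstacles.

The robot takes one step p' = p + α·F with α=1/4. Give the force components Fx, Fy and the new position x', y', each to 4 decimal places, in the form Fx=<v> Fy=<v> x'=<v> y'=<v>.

F_att = 1/4·(g−p) = 1/4·(-21,-12) = (-5.2500,-3.0000)
o1: d²=25 ≤ ρ²=32; F_rep = 18·(0,5)/25² = (0.0000,0.1440)
o2: d²=464 > ρ²=32 → inactive
F = F_att + ΣF_rep = (-5.2500,-2.8560)
p' = p + 1/4·F = (10.6875,1.2860)

Fx=-5.2500 Fy=-2.8560 x'=10.6875 y'=1.2860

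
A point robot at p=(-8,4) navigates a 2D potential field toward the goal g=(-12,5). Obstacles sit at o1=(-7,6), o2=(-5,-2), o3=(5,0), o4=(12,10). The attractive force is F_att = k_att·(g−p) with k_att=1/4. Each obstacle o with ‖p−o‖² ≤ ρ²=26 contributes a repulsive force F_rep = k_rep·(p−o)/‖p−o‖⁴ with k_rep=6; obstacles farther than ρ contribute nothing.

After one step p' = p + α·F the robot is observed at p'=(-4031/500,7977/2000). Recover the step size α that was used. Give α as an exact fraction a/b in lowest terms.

F_att = 1/4·(g−p) = 1/4·(-4,1) = (-1.0000,0.2500)
o1: d²=5 ≤ ρ²=26; F_rep = 6·(-1,-2)/5² = (-0.2400,-0.4800)
o2: d²=45 > ρ²=26 → inactive
o3: d²=185 > ρ²=26 → inactive
o4: d²=436 > ρ²=26 → inactive
F = F_att + ΣF_rep = (-1.2400,-0.2300)
Δp = p'−p = (-0.0620,-0.0115); α = Δx/Fx = (-31/500) / (-31/25) = 1/20
check: Δy/Fy = (-23/2000) / (-23/100) = 1/20 ✓

α = 1/20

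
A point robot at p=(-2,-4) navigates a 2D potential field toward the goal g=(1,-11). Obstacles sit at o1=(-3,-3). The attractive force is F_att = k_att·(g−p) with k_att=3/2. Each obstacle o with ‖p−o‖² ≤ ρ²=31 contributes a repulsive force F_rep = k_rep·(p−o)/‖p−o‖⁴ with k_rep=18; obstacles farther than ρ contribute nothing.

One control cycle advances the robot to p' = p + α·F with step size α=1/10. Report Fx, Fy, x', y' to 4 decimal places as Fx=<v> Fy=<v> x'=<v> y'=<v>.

Fx=9.0000 Fy=-15.0000 x'=-1.1000 y'=-5.5000

F_att = 3/2·(g−p) = 3/2·(3,-7) = (4.5000,-10.5000)
o1: d²=2 ≤ ρ²=31; F_rep = 18·(1,-1)/2² = (4.5000,-4.5000)
F = F_att + ΣF_rep = (9.0000,-15.0000)
p' = p + 1/10·F = (-1.1000,-5.5000)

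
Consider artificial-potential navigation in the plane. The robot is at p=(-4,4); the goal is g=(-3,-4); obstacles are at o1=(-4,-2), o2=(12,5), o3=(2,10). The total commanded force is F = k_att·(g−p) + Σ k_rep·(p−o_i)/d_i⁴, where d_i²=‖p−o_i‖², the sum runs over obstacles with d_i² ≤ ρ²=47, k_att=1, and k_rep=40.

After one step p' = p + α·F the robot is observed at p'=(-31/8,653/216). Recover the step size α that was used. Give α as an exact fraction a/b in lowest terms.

F_att = 1·(g−p) = 1·(1,-8) = (1.0000,-8.0000)
o1: d²=36 ≤ ρ²=47; F_rep = 40·(0,6)/36² = (0.0000,0.1852)
o2: d²=257 > ρ²=47 → inactive
o3: d²=72 > ρ²=47 → inactive
F = F_att + ΣF_rep = (1.0000,-7.8148)
Δp = p'−p = (0.1250,-0.9769); α = Δx/Fx = (1/8) / (1) = 1/8
check: Δy/Fy = (-211/216) / (-211/27) = 1/8 ✓

α = 1/8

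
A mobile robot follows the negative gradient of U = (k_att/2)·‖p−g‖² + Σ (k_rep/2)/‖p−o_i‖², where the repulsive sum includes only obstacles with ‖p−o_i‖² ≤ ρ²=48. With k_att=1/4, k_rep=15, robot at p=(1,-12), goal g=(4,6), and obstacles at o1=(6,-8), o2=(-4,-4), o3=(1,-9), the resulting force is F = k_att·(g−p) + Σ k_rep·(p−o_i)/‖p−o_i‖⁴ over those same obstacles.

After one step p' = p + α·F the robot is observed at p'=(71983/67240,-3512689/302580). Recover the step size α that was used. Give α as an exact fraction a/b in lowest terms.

α = 1/10

F_att = 1/4·(g−p) = 1/4·(3,18) = (0.7500,4.5000)
o1: d²=41 ≤ ρ²=48; F_rep = 15·(-5,-4)/41² = (-0.0446,-0.0357)
o2: d²=89 > ρ²=48 → inactive
o3: d²=9 ≤ ρ²=48; F_rep = 15·(0,-3)/9² = (0.0000,-0.5556)
F = F_att + ΣF_rep = (0.7054,3.9088)
Δp = p'−p = (0.0705,0.3909); α = Δx/Fx = (4743/67240) / (4743/6724) = 1/10
check: Δy/Fy = (118271/302580) / (118271/30258) = 1/10 ✓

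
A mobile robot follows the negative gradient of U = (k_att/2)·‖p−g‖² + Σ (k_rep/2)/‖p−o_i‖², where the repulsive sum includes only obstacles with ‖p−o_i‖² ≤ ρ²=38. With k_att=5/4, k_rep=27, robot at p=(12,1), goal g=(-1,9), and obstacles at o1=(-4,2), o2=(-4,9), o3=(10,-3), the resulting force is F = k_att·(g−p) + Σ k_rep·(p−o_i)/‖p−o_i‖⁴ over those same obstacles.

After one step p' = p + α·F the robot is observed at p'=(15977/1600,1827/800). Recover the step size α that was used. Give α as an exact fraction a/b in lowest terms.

α = 1/8

F_att = 5/4·(g−p) = 5/4·(-13,8) = (-16.2500,10.0000)
o1: d²=257 > ρ²=38 → inactive
o2: d²=320 > ρ²=38 → inactive
o3: d²=20 ≤ ρ²=38; F_rep = 27·(2,4)/20² = (0.1350,0.2700)
F = F_att + ΣF_rep = (-16.1150,10.2700)
Δp = p'−p = (-2.0144,1.2837); α = Δx/Fx = (-3223/1600) / (-3223/200) = 1/8
check: Δy/Fy = (1027/800) / (1027/100) = 1/8 ✓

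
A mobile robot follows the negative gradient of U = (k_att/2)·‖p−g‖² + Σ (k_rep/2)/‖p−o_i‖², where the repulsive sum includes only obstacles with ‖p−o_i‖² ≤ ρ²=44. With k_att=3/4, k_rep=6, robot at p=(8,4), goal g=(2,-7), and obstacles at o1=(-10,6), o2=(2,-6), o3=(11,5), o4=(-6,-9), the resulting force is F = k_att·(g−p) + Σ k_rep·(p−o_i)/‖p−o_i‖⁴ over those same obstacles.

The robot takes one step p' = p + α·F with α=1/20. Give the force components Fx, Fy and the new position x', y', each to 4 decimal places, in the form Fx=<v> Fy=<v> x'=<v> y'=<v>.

Fx=-4.6800 Fy=-8.3100 x'=7.7660 y'=3.5845

F_att = 3/4·(g−p) = 3/4·(-6,-11) = (-4.5000,-8.2500)
o1: d²=328 > ρ²=44 → inactive
o2: d²=136 > ρ²=44 → inactive
o3: d²=10 ≤ ρ²=44; F_rep = 6·(-3,-1)/10² = (-0.1800,-0.0600)
o4: d²=365 > ρ²=44 → inactive
F = F_att + ΣF_rep = (-4.6800,-8.3100)
p' = p + 1/20·F = (7.7660,3.5845)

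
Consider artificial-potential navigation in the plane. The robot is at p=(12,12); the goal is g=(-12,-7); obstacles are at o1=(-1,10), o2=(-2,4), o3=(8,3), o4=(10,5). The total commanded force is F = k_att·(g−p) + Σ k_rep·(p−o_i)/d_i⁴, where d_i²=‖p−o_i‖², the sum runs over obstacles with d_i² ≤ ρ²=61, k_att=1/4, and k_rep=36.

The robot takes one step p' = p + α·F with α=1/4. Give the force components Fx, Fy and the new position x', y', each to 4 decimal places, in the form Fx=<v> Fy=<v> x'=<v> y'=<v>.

F_att = 1/4·(g−p) = 1/4·(-24,-19) = (-6.0000,-4.7500)
o1: d²=173 > ρ²=61 → inactive
o2: d²=260 > ρ²=61 → inactive
o3: d²=97 > ρ²=61 → inactive
o4: d²=53 ≤ ρ²=61; F_rep = 36·(2,7)/53² = (0.0256,0.0897)
F = F_att + ΣF_rep = (-5.9744,-4.6603)
p' = p + 1/4·F = (10.5064,10.8349)

Fx=-5.9744 Fy=-4.6603 x'=10.5064 y'=10.8349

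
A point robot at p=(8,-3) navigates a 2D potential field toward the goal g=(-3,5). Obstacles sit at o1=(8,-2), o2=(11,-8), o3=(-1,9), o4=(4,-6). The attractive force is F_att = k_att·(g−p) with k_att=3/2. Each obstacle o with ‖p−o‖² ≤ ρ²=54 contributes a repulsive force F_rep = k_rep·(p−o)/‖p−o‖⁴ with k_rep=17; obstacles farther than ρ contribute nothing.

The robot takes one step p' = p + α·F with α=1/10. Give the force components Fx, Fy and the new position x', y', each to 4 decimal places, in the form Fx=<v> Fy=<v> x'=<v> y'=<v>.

Fx=-16.4353 Fy=-4.8449 x'=6.3565 y'=-3.4845

F_att = 3/2·(g−p) = 3/2·(-11,8) = (-16.5000,12.0000)
o1: d²=1 ≤ ρ²=54; F_rep = 17·(0,-1)/1² = (0.0000,-17.0000)
o2: d²=34 ≤ ρ²=54; F_rep = 17·(-3,5)/34² = (-0.0441,0.0735)
o3: d²=225 > ρ²=54 → inactive
o4: d²=25 ≤ ρ²=54; F_rep = 17·(4,3)/25² = (0.1088,0.0816)
F = F_att + ΣF_rep = (-16.4353,-4.8449)
p' = p + 1/10·F = (6.3565,-3.4845)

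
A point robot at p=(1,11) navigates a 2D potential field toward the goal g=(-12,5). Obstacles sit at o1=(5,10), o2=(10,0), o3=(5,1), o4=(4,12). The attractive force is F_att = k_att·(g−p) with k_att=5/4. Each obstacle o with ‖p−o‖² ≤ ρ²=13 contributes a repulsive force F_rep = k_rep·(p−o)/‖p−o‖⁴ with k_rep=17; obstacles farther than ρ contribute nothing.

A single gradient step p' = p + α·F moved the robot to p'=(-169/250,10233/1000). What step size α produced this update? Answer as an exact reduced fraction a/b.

F_att = 5/4·(g−p) = 5/4·(-13,-6) = (-16.2500,-7.5000)
o1: d²=17 > ρ²=13 → inactive
o2: d²=202 > ρ²=13 → inactive
o3: d²=116 > ρ²=13 → inactive
o4: d²=10 ≤ ρ²=13; F_rep = 17·(-3,-1)/10² = (-0.5100,-0.1700)
F = F_att + ΣF_rep = (-16.7600,-7.6700)
Δp = p'−p = (-1.6760,-0.7670); α = Δx/Fx = (-419/250) / (-419/25) = 1/10
check: Δy/Fy = (-767/1000) / (-767/100) = 1/10 ✓

α = 1/10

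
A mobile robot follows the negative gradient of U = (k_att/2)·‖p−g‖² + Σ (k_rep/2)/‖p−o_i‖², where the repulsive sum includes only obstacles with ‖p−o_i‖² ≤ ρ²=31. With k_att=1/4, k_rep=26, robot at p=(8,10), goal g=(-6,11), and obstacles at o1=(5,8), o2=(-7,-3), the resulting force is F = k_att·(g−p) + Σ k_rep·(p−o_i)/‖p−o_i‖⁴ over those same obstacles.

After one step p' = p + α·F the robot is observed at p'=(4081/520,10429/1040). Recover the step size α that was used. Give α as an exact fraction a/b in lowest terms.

α = 1/20

F_att = 1/4·(g−p) = 1/4·(-14,1) = (-3.5000,0.2500)
o1: d²=13 ≤ ρ²=31; F_rep = 26·(3,2)/13² = (0.4615,0.3077)
o2: d²=394 > ρ²=31 → inactive
F = F_att + ΣF_rep = (-3.0385,0.5577)
Δp = p'−p = (-0.1519,0.0279); α = Δx/Fx = (-79/520) / (-79/26) = 1/20
check: Δy/Fy = (29/1040) / (29/52) = 1/20 ✓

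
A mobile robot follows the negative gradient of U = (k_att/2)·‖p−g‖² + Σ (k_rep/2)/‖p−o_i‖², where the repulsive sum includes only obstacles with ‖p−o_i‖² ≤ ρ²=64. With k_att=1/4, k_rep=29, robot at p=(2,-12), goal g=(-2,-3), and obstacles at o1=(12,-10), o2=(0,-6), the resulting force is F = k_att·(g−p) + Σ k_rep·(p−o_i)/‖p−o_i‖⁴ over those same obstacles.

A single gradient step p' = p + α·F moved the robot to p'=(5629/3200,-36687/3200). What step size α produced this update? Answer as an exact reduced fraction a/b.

α = 1/4

F_att = 1/4·(g−p) = 1/4·(-4,9) = (-1.0000,2.2500)
o1: d²=104 > ρ²=64 → inactive
o2: d²=40 ≤ ρ²=64; F_rep = 29·(2,-6)/40² = (0.0362,-0.1087)
F = F_att + ΣF_rep = (-0.9637,2.1412)
Δp = p'−p = (-0.2409,0.5353); α = Δx/Fx = (-771/3200) / (-771/800) = 1/4
check: Δy/Fy = (1713/3200) / (1713/800) = 1/4 ✓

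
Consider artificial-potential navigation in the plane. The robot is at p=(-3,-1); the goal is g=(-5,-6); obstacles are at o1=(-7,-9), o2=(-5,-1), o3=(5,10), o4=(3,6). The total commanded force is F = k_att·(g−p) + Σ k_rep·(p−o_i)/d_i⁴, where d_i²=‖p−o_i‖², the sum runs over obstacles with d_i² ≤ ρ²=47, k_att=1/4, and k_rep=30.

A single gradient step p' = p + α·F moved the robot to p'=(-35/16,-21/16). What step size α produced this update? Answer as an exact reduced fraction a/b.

α = 1/4

F_att = 1/4·(g−p) = 1/4·(-2,-5) = (-0.5000,-1.2500)
o1: d²=80 > ρ²=47 → inactive
o2: d²=4 ≤ ρ²=47; F_rep = 30·(2,0)/4² = (3.7500,0.0000)
o3: d²=185 > ρ²=47 → inactive
o4: d²=85 > ρ²=47 → inactive
F = F_att + ΣF_rep = (3.2500,-1.2500)
Δp = p'−p = (0.8125,-0.3125); α = Δx/Fx = (13/16) / (13/4) = 1/4
check: Δy/Fy = (-5/16) / (-5/4) = 1/4 ✓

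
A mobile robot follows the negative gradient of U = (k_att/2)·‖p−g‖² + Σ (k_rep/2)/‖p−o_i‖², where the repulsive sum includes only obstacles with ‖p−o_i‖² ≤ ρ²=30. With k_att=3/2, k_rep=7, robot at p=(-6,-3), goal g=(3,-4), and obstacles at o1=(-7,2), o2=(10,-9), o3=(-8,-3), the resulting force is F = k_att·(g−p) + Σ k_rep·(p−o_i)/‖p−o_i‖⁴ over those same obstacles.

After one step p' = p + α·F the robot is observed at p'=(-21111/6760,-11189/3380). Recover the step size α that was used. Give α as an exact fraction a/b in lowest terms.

F_att = 3/2·(g−p) = 3/2·(9,-1) = (13.5000,-1.5000)
o1: d²=26 ≤ ρ²=30; F_rep = 7·(1,-5)/26² = (0.0104,-0.0518)
o2: d²=292 > ρ²=30 → inactive
o3: d²=4 ≤ ρ²=30; F_rep = 7·(2,0)/4² = (0.8750,0.0000)
F = F_att + ΣF_rep = (14.3854,-1.5518)
Δp = p'−p = (2.8771,-0.3104); α = Δx/Fx = (19449/6760) / (19449/1352) = 1/5
check: Δy/Fy = (-1049/3380) / (-1049/676) = 1/5 ✓

α = 1/5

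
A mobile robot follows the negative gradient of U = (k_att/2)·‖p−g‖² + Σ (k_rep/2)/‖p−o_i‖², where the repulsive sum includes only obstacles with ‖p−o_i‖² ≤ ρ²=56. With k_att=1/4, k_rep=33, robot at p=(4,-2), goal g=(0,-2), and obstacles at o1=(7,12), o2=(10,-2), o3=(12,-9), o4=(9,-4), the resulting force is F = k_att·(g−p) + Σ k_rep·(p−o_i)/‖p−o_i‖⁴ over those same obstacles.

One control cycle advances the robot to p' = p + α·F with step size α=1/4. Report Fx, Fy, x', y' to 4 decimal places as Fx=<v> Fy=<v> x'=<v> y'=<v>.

Fx=-1.3490 Fy=0.0785 x'=3.6628 y'=-1.9804

F_att = 1/4·(g−p) = 1/4·(-4,0) = (-1.0000,0.0000)
o1: d²=205 > ρ²=56 → inactive
o2: d²=36 ≤ ρ²=56; F_rep = 33·(-6,0)/36² = (-0.1528,0.0000)
o3: d²=113 > ρ²=56 → inactive
o4: d²=29 ≤ ρ²=56; F_rep = 33·(-5,2)/29² = (-0.1962,0.0785)
F = F_att + ΣF_rep = (-1.3490,0.0785)
p' = p + 1/4·F = (3.6628,-1.9804)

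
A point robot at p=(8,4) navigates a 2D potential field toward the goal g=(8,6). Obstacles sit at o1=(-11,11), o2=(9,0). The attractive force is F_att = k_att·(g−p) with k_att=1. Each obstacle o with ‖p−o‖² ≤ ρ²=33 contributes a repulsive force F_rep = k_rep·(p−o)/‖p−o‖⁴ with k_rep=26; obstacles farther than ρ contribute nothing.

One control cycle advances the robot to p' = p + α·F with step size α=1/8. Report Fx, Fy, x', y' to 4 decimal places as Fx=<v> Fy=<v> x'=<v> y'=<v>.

F_att = 1·(g−p) = 1·(0,2) = (0.0000,2.0000)
o1: d²=410 > ρ²=33 → inactive
o2: d²=17 ≤ ρ²=33; F_rep = 26·(-1,4)/17² = (-0.0900,0.3599)
F = F_att + ΣF_rep = (-0.0900,2.3599)
p' = p + 1/8·F = (7.9888,4.2950)

Fx=-0.0900 Fy=2.3599 x'=7.9888 y'=4.2950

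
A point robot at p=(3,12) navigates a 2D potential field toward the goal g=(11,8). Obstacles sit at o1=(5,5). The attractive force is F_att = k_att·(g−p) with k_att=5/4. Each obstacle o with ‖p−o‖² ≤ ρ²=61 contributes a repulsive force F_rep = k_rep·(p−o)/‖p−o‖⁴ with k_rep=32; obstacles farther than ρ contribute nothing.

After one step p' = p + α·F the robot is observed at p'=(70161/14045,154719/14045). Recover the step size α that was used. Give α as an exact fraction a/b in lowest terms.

α = 1/5

F_att = 5/4·(g−p) = 5/4·(8,-4) = (10.0000,-5.0000)
o1: d²=53 ≤ ρ²=61; F_rep = 32·(-2,7)/53² = (-0.0228,0.0797)
F = F_att + ΣF_rep = (9.9772,-4.9203)
Δp = p'−p = (1.9954,-0.9841); α = Δx/Fx = (28026/14045) / (28026/2809) = 1/5
check: Δy/Fy = (-13821/14045) / (-13821/2809) = 1/5 ✓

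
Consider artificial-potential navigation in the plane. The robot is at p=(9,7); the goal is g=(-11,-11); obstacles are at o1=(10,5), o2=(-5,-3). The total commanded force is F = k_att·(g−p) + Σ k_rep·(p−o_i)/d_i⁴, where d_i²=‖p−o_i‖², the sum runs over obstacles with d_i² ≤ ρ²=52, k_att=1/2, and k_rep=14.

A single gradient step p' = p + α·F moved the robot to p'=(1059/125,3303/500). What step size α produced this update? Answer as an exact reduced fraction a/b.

α = 1/20

F_att = 1/2·(g−p) = 1/2·(-20,-18) = (-10.0000,-9.0000)
o1: d²=5 ≤ ρ²=52; F_rep = 14·(-1,2)/5² = (-0.5600,1.1200)
o2: d²=296 > ρ²=52 → inactive
F = F_att + ΣF_rep = (-10.5600,-7.8800)
Δp = p'−p = (-0.5280,-0.3940); α = Δx/Fx = (-66/125) / (-264/25) = 1/20
check: Δy/Fy = (-197/500) / (-197/25) = 1/20 ✓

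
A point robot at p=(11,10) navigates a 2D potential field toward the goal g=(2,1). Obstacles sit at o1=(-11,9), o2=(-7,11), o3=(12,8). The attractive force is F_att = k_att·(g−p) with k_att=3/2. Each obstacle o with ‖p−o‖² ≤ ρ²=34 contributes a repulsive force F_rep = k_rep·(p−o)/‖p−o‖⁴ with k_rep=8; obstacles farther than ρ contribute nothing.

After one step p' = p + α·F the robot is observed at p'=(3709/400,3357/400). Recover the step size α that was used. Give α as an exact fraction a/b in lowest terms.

α = 1/8

F_att = 3/2·(g−p) = 3/2·(-9,-9) = (-13.5000,-13.5000)
o1: d²=485 > ρ²=34 → inactive
o2: d²=325 > ρ²=34 → inactive
o3: d²=5 ≤ ρ²=34; F_rep = 8·(-1,2)/5² = (-0.3200,0.6400)
F = F_att + ΣF_rep = (-13.8200,-12.8600)
Δp = p'−p = (-1.7275,-1.6075); α = Δx/Fx = (-691/400) / (-691/50) = 1/8
check: Δy/Fy = (-643/400) / (-643/50) = 1/8 ✓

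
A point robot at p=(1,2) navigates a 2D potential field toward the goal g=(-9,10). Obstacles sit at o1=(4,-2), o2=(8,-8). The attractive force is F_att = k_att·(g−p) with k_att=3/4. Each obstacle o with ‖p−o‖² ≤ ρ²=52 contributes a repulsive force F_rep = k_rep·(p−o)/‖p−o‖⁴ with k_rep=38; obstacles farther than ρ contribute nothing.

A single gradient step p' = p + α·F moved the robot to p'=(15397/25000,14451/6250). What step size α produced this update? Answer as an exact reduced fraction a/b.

F_att = 3/4·(g−p) = 3/4·(-10,8) = (-7.5000,6.0000)
o1: d²=25 ≤ ρ²=52; F_rep = 38·(-3,4)/25² = (-0.1824,0.2432)
o2: d²=149 > ρ²=52 → inactive
F = F_att + ΣF_rep = (-7.6824,6.2432)
Δp = p'−p = (-0.3841,0.3122); α = Δx/Fx = (-9603/25000) / (-9603/1250) = 1/20
check: Δy/Fy = (1951/6250) / (3902/625) = 1/20 ✓

α = 1/20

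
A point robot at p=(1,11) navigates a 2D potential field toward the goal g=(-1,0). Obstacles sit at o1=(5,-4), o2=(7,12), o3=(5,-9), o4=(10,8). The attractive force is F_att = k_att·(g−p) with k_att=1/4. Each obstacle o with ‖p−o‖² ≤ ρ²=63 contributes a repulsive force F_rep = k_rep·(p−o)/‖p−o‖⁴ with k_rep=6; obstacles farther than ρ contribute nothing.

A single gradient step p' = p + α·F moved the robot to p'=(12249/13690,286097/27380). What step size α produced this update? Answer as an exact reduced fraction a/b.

F_att = 1/4·(g−p) = 1/4·(-2,-11) = (-0.5000,-2.7500)
o1: d²=241 > ρ²=63 → inactive
o2: d²=37 ≤ ρ²=63; F_rep = 6·(-6,-1)/37² = (-0.0263,-0.0044)
o3: d²=416 > ρ²=63 → inactive
o4: d²=90 > ρ²=63 → inactive
F = F_att + ΣF_rep = (-0.5263,-2.7544)
Δp = p'−p = (-0.1053,-0.5509); α = Δx/Fx = (-1441/13690) / (-1441/2738) = 1/5
check: Δy/Fy = (-15083/27380) / (-15083/5476) = 1/5 ✓

α = 1/5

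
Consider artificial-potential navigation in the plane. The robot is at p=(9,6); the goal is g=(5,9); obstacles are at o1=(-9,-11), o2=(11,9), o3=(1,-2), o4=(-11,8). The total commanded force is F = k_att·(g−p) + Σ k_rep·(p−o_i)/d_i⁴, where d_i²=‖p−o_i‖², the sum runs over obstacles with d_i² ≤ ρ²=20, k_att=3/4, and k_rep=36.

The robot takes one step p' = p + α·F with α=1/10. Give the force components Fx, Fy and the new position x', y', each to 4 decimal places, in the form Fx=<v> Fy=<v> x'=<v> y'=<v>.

Fx=-3.4260 Fy=1.6109 x'=8.6574 y'=6.1611

F_att = 3/4·(g−p) = 3/4·(-4,3) = (-3.0000,2.2500)
o1: d²=613 > ρ²=20 → inactive
o2: d²=13 ≤ ρ²=20; F_rep = 36·(-2,-3)/13² = (-0.4260,-0.6391)
o3: d²=128 > ρ²=20 → inactive
o4: d²=404 > ρ²=20 → inactive
F = F_att + ΣF_rep = (-3.4260,1.6109)
p' = p + 1/10·F = (8.6574,6.1611)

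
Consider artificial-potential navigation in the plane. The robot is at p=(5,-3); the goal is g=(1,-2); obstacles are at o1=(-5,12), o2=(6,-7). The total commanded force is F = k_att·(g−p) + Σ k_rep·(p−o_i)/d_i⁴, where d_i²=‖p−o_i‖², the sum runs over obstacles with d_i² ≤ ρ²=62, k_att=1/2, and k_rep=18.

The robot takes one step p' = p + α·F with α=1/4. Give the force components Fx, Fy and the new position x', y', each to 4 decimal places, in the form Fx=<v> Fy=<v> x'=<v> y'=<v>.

F_att = 1/2·(g−p) = 1/2·(-4,1) = (-2.0000,0.5000)
o1: d²=325 > ρ²=62 → inactive
o2: d²=17 ≤ ρ²=62; F_rep = 18·(-1,4)/17² = (-0.0623,0.2491)
F = F_att + ΣF_rep = (-2.0623,0.7491)
p' = p + 1/4·F = (4.4844,-2.8127)

Fx=-2.0623 Fy=0.7491 x'=4.4844 y'=-2.8127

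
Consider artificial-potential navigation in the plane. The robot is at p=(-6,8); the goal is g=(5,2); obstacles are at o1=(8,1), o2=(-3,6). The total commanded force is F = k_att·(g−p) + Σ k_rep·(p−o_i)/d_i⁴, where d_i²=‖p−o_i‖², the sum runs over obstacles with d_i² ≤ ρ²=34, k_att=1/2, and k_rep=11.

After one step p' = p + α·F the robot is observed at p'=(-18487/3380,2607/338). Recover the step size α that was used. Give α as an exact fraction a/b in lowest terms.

F_att = 1/2·(g−p) = 1/2·(11,-6) = (5.5000,-3.0000)
o1: d²=245 > ρ²=34 → inactive
o2: d²=13 ≤ ρ²=34; F_rep = 11·(-3,2)/13² = (-0.1953,0.1302)
F = F_att + ΣF_rep = (5.3047,-2.8698)
Δp = p'−p = (0.5305,-0.2870); α = Δx/Fx = (1793/3380) / (1793/338) = 1/10
check: Δy/Fy = (-97/338) / (-485/169) = 1/10 ✓

α = 1/10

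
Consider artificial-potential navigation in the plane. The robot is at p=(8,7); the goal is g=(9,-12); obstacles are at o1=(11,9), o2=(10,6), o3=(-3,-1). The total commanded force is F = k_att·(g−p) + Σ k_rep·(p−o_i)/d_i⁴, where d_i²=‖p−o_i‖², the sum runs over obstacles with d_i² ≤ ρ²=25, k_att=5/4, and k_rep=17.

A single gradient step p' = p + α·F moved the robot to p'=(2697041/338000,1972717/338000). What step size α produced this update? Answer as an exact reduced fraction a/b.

F_att = 5/4·(g−p) = 5/4·(1,-19) = (1.2500,-23.7500)
o1: d²=13 ≤ ρ²=25; F_rep = 17·(-3,-2)/13² = (-0.3018,-0.2012)
o2: d²=5 ≤ ρ²=25; F_rep = 17·(-2,1)/5² = (-1.3600,0.6800)
o3: d²=185 > ρ²=25 → inactive
F = F_att + ΣF_rep = (-0.4118,-23.2712)
Δp = p'−p = (-0.0206,-1.1636); α = Δx/Fx = (-6959/338000) / (-6959/16900) = 1/20
check: Δy/Fy = (-393283/338000) / (-393283/16900) = 1/20 ✓

α = 1/20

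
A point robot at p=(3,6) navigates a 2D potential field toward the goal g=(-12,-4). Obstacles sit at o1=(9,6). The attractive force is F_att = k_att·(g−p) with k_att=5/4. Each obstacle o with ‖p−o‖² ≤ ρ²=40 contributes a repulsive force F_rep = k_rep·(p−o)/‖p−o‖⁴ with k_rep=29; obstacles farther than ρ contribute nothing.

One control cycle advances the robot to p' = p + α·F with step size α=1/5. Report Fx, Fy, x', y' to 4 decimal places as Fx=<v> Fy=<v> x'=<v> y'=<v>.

F_att = 5/4·(g−p) = 5/4·(-15,-10) = (-18.7500,-12.5000)
o1: d²=36 ≤ ρ²=40; F_rep = 29·(-6,0)/36² = (-0.1343,0.0000)
F = F_att + ΣF_rep = (-18.8843,-12.5000)
p' = p + 1/5·F = (-0.7769,3.5000)

Fx=-18.8843 Fy=-12.5000 x'=-0.7769 y'=3.5000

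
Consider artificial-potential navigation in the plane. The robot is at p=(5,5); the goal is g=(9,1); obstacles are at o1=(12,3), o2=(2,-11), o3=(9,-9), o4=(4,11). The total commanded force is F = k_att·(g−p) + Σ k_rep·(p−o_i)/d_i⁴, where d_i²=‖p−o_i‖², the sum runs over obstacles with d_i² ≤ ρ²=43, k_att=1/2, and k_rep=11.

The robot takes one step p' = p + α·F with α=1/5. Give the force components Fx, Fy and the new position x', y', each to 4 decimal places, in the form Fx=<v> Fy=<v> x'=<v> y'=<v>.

F_att = 1/2·(g−p) = 1/2·(4,-4) = (2.0000,-2.0000)
o1: d²=53 > ρ²=43 → inactive
o2: d²=265 > ρ²=43 → inactive
o3: d²=212 > ρ²=43 → inactive
o4: d²=37 ≤ ρ²=43; F_rep = 11·(1,-6)/37² = (0.0080,-0.0482)
F = F_att + ΣF_rep = (2.0080,-2.0482)
p' = p + 1/5·F = (5.4016,4.5904)

Fx=2.0080 Fy=-2.0482 x'=5.4016 y'=4.5904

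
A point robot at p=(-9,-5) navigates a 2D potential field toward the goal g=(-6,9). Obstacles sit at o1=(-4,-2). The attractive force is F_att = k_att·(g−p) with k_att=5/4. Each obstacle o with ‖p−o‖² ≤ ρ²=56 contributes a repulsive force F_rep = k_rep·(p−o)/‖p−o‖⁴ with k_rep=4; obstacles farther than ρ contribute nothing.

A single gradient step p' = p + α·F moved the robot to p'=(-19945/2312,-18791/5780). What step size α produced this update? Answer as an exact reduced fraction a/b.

F_att = 5/4·(g−p) = 5/4·(3,14) = (3.7500,17.5000)
o1: d²=34 ≤ ρ²=56; F_rep = 4·(-5,-3)/34² = (-0.0173,-0.0104)
F = F_att + ΣF_rep = (3.7327,17.4896)
Δp = p'−p = (0.3733,1.7490); α = Δx/Fx = (863/2312) / (4315/1156) = 1/10
check: Δy/Fy = (10109/5780) / (10109/578) = 1/10 ✓

α = 1/10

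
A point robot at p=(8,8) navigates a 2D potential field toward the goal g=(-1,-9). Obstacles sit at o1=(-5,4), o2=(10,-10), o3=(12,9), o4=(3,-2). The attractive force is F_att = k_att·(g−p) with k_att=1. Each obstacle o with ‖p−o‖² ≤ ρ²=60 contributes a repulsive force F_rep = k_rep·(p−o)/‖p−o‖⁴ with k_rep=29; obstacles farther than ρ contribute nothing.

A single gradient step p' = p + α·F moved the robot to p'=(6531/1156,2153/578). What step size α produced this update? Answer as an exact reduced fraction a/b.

F_att = 1·(g−p) = 1·(-9,-17) = (-9.0000,-17.0000)
o1: d²=185 > ρ²=60 → inactive
o2: d²=328 > ρ²=60 → inactive
o3: d²=17 ≤ ρ²=60; F_rep = 29·(-4,-1)/17² = (-0.4014,-0.1003)
o4: d²=125 > ρ²=60 → inactive
F = F_att + ΣF_rep = (-9.4014,-17.1003)
Δp = p'−p = (-2.3503,-4.2751); α = Δx/Fx = (-2717/1156) / (-2717/289) = 1/4
check: Δy/Fy = (-2471/578) / (-4942/289) = 1/4 ✓

α = 1/4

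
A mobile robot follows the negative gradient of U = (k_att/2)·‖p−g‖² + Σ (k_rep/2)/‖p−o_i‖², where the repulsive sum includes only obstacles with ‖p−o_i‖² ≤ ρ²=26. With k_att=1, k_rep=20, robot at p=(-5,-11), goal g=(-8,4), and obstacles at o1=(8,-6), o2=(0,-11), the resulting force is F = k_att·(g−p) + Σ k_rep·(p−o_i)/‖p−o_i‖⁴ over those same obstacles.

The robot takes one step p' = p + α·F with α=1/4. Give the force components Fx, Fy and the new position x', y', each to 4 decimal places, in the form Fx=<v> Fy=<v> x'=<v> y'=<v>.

Fx=-3.1600 Fy=15.0000 x'=-5.7900 y'=-7.2500

F_att = 1·(g−p) = 1·(-3,15) = (-3.0000,15.0000)
o1: d²=194 > ρ²=26 → inactive
o2: d²=25 ≤ ρ²=26; F_rep = 20·(-5,0)/25² = (-0.1600,0.0000)
F = F_att + ΣF_rep = (-3.1600,15.0000)
p' = p + 1/4·F = (-5.7900,-7.2500)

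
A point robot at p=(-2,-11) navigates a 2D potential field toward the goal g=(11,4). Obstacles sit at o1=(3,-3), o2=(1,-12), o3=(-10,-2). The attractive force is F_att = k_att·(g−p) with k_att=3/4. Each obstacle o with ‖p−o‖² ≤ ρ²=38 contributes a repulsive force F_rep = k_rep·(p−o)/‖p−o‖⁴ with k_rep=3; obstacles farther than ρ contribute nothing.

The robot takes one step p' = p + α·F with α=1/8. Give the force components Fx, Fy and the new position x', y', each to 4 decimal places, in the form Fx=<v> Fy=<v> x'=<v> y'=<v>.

Fx=9.6600 Fy=11.2800 x'=-0.7925 y'=-9.5900

F_att = 3/4·(g−p) = 3/4·(13,15) = (9.7500,11.2500)
o1: d²=89 > ρ²=38 → inactive
o2: d²=10 ≤ ρ²=38; F_rep = 3·(-3,1)/10² = (-0.0900,0.0300)
o3: d²=145 > ρ²=38 → inactive
F = F_att + ΣF_rep = (9.6600,11.2800)
p' = p + 1/8·F = (-0.7925,-9.5900)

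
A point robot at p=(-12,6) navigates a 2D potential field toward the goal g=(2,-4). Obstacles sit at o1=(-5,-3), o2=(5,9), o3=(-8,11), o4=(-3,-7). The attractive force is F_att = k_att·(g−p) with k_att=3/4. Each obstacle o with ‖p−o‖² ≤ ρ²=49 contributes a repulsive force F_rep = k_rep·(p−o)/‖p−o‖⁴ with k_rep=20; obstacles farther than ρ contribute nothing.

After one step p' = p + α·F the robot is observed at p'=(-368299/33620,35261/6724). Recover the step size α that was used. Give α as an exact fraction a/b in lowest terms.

α = 1/10

F_att = 3/4·(g−p) = 3/4·(14,-10) = (10.5000,-7.5000)
o1: d²=130 > ρ²=49 → inactive
o2: d²=298 > ρ²=49 → inactive
o3: d²=41 ≤ ρ²=49; F_rep = 20·(-4,-5)/41² = (-0.0476,-0.0595)
o4: d²=250 > ρ²=49 → inactive
F = F_att + ΣF_rep = (10.4524,-7.5595)
Δp = p'−p = (1.0452,-0.7559); α = Δx/Fx = (35141/33620) / (35141/3362) = 1/10
check: Δy/Fy = (-5083/6724) / (-25415/3362) = 1/10 ✓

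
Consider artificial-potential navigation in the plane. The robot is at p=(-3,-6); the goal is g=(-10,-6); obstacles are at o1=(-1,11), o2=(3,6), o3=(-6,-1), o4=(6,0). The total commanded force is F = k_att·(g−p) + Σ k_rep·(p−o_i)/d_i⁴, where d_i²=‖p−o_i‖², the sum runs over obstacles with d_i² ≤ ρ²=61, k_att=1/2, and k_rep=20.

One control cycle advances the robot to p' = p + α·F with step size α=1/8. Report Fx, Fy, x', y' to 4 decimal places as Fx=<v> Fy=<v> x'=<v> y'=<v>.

F_att = 1/2·(g−p) = 1/2·(-7,0) = (-3.5000,0.0000)
o1: d²=293 > ρ²=61 → inactive
o2: d²=180 > ρ²=61 → inactive
o3: d²=34 ≤ ρ²=61; F_rep = 20·(3,-5)/34² = (0.0519,-0.0865)
o4: d²=117 > ρ²=61 → inactive
F = F_att + ΣF_rep = (-3.4481,-0.0865)
p' = p + 1/8·F = (-3.4310,-6.0108)

Fx=-3.4481 Fy=-0.0865 x'=-3.4310 y'=-6.0108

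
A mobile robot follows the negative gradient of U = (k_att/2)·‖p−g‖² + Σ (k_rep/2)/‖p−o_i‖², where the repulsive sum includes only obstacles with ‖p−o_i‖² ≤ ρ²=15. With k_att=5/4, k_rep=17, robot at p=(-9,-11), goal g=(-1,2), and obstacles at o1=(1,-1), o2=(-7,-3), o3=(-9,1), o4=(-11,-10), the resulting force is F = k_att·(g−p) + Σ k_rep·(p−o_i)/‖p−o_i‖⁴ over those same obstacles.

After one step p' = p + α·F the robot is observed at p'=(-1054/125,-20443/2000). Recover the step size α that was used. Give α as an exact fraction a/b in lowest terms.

α = 1/20

F_att = 5/4·(g−p) = 5/4·(8,13) = (10.0000,16.2500)
o1: d²=200 > ρ²=15 → inactive
o2: d²=68 > ρ²=15 → inactive
o3: d²=144 > ρ²=15 → inactive
o4: d²=5 ≤ ρ²=15; F_rep = 17·(2,-1)/5² = (1.3600,-0.6800)
F = F_att + ΣF_rep = (11.3600,15.5700)
Δp = p'−p = (0.5680,0.7785); α = Δx/Fx = (71/125) / (284/25) = 1/20
check: Δy/Fy = (1557/2000) / (1557/100) = 1/20 ✓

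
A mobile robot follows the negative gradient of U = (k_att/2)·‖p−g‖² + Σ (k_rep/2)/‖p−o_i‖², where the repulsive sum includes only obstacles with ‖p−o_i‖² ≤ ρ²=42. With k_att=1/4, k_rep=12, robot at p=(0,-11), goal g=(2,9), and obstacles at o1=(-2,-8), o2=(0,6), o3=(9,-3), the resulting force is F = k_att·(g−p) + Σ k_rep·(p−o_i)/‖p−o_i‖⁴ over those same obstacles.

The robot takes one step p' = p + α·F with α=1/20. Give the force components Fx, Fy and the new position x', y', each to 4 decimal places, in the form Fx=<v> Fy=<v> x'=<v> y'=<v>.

F_att = 1/4·(g−p) = 1/4·(2,20) = (0.5000,5.0000)
o1: d²=13 ≤ ρ²=42; F_rep = 12·(2,-3)/13² = (0.1420,-0.2130)
o2: d²=289 > ρ²=42 → inactive
o3: d²=145 > ρ²=42 → inactive
F = F_att + ΣF_rep = (0.6420,4.7870)
p' = p + 1/20·F = (0.0321,-10.7607)

Fx=0.6420 Fy=4.7870 x'=0.0321 y'=-10.7607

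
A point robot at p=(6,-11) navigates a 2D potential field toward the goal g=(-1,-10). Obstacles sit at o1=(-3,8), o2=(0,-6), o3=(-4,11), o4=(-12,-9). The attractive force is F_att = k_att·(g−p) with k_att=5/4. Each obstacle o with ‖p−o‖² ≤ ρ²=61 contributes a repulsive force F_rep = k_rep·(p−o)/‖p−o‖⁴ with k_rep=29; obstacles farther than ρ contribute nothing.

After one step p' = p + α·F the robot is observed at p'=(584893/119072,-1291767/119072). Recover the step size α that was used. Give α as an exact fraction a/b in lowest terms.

α = 1/8

F_att = 5/4·(g−p) = 5/4·(-7,1) = (-8.7500,1.2500)
o1: d²=442 > ρ²=61 → inactive
o2: d²=61 ≤ ρ²=61; F_rep = 29·(6,-5)/61² = (0.0468,-0.0390)
o3: d²=584 > ρ²=61 → inactive
o4: d²=328 > ρ²=61 → inactive
F = F_att + ΣF_rep = (-8.7032,1.2110)
Δp = p'−p = (-1.0879,0.1514); α = Δx/Fx = (-129539/119072) / (-129539/14884) = 1/8
check: Δy/Fy = (18025/119072) / (18025/14884) = 1/8 ✓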